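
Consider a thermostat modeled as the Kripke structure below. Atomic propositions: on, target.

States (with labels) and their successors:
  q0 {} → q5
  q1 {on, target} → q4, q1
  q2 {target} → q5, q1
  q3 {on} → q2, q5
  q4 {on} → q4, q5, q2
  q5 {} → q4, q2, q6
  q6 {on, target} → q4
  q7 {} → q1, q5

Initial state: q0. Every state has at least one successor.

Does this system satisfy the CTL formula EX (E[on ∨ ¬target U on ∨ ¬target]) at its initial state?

Yes

States satisfying E[on ∨ ¬target U on ∨ ¬target]: {q0, q1, q3, q4, q5, q6, q7}.
States satisfying EX (E[on ∨ ¬target U on ∨ ¬target]): {q0, q1, q2, q3, q4, q5, q6, q7}.
q0 ∈ Sat(EX (E[on ∨ ¬target U on ∨ ¬target])).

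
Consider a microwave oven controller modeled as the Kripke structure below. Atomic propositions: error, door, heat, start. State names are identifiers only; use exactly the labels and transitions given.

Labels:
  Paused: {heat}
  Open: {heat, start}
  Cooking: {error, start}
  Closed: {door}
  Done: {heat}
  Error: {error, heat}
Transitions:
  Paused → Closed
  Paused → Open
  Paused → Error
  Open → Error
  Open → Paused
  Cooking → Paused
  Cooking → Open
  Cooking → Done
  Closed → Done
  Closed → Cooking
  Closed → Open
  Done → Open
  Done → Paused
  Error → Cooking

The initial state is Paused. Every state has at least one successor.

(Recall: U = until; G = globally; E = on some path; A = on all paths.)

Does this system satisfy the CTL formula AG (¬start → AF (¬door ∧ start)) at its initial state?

Violated

States satisfying ¬start → AF (¬door ∧ start): {Open, Cooking, Error}.
States satisfying AG (¬start → AF (¬door ∧ start)): ∅.
Closed is reachable from Paused and violates ¬start → AF (¬door ∧ start), so AG fails at Paused.
Paused ∉ Sat(AG (¬start → AF (¬door ∧ start))).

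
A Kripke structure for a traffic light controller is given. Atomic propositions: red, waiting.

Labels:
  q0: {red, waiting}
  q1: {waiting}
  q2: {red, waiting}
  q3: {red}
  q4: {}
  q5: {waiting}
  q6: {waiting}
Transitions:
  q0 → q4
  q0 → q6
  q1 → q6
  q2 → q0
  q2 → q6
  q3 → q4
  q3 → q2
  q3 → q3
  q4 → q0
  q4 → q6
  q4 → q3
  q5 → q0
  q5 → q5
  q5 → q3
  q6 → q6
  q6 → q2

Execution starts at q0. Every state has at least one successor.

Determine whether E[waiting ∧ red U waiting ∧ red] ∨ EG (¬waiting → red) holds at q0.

Holds

States satisfying waiting ∧ red: {q0, q2}.
States satisfying E[waiting ∧ red U waiting ∧ red]: {q0, q2}.
States satisfying ¬waiting → red: {q0, q1, q2, q3, q5, q6}.
States satisfying EG (¬waiting → red): {q0, q1, q2, q3, q5, q6}.
States satisfying E[waiting ∧ red U waiting ∧ red] ∨ EG (¬waiting → red): {q0, q1, q2, q3, q5, q6}.
q0 ∈ Sat(E[waiting ∧ red U waiting ∧ red] ∨ EG (¬waiting → red)).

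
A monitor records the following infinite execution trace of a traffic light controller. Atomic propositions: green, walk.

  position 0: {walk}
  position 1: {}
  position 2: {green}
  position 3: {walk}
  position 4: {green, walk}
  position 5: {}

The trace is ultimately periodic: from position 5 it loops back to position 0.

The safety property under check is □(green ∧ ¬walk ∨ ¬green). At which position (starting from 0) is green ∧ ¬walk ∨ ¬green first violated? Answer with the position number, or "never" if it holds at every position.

4

Check green ∧ ¬walk ∨ ¬green at each position in order: 0 ✓, 1 ✓, 2 ✓, 3 ✓.
At position 4 the labels are {green, walk}, so green ∧ ¬walk ∨ ¬green is false there. This is the first violation.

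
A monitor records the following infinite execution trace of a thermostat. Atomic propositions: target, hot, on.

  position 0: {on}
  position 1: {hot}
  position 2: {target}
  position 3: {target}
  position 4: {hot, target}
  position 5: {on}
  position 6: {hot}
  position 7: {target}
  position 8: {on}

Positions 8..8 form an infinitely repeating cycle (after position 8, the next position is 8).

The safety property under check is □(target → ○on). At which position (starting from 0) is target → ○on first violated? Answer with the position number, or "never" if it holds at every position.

2

Check target → ○on at each position in order: 0 ✓, 1 ✓.
At position 2 the labels are {target} and the next position 3 has {target}, so target → ○on is false there. This is the first violation.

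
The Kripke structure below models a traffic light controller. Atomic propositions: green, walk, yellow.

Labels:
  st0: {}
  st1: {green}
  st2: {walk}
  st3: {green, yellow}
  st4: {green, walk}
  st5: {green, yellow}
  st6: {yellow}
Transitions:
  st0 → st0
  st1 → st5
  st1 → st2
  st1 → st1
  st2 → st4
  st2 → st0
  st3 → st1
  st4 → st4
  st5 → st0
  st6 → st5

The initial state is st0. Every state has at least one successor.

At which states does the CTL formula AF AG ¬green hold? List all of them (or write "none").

States satisfying AG ¬green: {st0}.
States satisfying AF AG ¬green: {st0, st5, st6}.

{st0, st5, st6}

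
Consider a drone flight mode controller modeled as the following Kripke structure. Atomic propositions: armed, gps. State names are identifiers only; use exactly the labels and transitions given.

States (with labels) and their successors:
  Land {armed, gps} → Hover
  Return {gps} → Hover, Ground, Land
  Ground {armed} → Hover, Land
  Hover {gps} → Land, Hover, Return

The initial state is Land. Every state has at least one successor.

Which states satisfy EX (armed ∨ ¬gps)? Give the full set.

{Return, Ground, Hover}

States satisfying armed ∨ ¬gps: {Land, Ground}.
States satisfying EX (armed ∨ ¬gps): {Return, Ground, Hover}.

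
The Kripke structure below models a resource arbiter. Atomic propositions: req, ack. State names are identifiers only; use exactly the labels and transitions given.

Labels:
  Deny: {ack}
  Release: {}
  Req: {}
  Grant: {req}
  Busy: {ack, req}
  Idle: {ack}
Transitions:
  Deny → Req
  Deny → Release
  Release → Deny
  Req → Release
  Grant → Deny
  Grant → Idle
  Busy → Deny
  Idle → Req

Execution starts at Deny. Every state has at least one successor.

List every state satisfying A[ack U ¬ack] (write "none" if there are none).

States satisfying ack: {Deny, Busy, Idle}.
States satisfying ¬ack: {Release, Req, Grant}.
States satisfying A[ack U ¬ack]: {Deny, Release, Req, Grant, Busy, Idle}.

{Deny, Release, Req, Grant, Busy, Idle}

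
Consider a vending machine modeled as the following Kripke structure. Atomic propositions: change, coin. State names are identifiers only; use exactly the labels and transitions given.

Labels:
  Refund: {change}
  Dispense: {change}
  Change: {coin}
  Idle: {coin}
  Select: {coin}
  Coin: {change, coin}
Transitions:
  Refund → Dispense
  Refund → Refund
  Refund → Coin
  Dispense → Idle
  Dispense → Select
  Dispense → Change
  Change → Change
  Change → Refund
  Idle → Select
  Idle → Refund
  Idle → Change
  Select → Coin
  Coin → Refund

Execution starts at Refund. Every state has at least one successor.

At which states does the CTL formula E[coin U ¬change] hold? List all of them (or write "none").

{Change, Idle, Select}

States satisfying coin: {Change, Idle, Select, Coin}.
States satisfying ¬change: {Change, Idle, Select}.
States satisfying E[coin U ¬change]: {Change, Idle, Select}.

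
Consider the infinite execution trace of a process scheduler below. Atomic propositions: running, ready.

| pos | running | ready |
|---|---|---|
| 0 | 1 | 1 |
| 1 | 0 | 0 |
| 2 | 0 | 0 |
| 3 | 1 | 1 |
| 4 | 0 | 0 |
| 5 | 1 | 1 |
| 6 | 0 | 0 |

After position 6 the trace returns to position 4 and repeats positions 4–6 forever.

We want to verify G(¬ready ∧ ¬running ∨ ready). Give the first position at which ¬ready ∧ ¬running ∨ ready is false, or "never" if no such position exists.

¬ready ∧ ¬running ∨ ready holds at every position 0..6, and those are all the positions the trace ever visits, so the invariant G(¬ready ∧ ¬running ∨ ready) is never violated.

never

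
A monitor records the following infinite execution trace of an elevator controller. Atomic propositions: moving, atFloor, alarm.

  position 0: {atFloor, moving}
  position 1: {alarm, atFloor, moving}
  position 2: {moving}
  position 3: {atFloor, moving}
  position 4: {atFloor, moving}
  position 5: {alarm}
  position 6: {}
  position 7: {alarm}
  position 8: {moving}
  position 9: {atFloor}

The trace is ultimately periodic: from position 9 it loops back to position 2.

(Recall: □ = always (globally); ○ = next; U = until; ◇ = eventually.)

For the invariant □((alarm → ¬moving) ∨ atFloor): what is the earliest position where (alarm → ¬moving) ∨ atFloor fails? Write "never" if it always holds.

never

(alarm → ¬moving) ∨ atFloor holds at every position 0..9, and those are all the positions the trace ever visits, so the invariant □((alarm → ¬moving) ∨ atFloor) is never violated.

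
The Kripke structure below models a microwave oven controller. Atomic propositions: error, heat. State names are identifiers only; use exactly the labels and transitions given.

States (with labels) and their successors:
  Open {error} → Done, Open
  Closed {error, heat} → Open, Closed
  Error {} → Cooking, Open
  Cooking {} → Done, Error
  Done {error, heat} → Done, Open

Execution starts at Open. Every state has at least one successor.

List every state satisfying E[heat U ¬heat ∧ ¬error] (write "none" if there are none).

{Error, Cooking}

States satisfying heat: {Closed, Done}.
States satisfying ¬heat ∧ ¬error: {Error, Cooking}.
States satisfying E[heat U ¬heat ∧ ¬error]: {Error, Cooking}.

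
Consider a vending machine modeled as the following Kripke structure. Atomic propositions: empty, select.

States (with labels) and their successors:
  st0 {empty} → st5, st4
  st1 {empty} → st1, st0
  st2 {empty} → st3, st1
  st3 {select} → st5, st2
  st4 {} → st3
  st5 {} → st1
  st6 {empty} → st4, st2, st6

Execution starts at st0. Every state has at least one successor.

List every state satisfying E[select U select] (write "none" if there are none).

States satisfying select: {st3}.
States satisfying E[select U select]: {st3}.

{st3}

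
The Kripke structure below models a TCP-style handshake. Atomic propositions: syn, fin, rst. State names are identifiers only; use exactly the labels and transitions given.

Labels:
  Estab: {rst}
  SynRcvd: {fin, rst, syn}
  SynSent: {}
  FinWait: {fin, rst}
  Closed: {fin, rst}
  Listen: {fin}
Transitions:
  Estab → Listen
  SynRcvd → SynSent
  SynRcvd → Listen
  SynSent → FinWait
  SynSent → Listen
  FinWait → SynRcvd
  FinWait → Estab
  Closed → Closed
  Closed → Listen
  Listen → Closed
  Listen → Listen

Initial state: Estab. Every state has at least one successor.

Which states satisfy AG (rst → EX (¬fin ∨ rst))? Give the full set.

{Closed, Listen}

States satisfying rst → EX (¬fin ∨ rst): {SynRcvd, SynSent, FinWait, Closed, Listen}.
States satisfying AG (rst → EX (¬fin ∨ rst)): {Closed, Listen}.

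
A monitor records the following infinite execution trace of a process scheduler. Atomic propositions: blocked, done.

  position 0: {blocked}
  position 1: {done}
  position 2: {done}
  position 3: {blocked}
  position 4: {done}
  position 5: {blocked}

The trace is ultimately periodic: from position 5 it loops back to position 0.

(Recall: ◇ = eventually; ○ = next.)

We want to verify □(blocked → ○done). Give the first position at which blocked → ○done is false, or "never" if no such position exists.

Check blocked → ○done at each position in order: 0 ✓, 1 ✓, 2 ✓, 3 ✓, 4 ✓.
At position 5 the labels are {blocked} and the next position 0 has {blocked}, so blocked → ○done is false there. This is the first violation.

5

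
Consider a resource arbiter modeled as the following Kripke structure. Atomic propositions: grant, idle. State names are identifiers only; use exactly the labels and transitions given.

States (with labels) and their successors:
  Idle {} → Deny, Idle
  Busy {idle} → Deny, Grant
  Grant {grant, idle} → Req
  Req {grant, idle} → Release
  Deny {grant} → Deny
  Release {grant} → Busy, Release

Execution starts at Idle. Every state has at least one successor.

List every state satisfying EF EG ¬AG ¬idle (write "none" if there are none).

States satisfying EG ¬AG ¬idle: {Busy, Grant, Req, Release}.
States satisfying EF EG ¬AG ¬idle: {Busy, Grant, Req, Release}.

{Busy, Grant, Req, Release}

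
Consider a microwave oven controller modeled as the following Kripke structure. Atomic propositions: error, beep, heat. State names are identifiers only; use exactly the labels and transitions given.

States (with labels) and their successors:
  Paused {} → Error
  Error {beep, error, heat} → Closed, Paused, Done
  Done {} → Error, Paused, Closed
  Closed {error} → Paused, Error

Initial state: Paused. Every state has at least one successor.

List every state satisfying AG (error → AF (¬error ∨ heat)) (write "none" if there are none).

{Paused, Error, Done, Closed}

States satisfying error → AF (¬error ∨ heat): {Paused, Error, Done, Closed}.
States satisfying AG (error → AF (¬error ∨ heat)): {Paused, Error, Done, Closed}.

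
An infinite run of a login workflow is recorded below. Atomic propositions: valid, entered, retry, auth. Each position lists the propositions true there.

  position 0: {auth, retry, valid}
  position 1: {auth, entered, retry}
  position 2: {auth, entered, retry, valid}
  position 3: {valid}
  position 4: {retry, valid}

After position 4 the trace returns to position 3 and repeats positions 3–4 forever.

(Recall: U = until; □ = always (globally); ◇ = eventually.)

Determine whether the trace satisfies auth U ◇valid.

Yes

Walking from position 0: ◇valid first holds at position 0, and auth holds at every earlier position along the way, so auth U ◇valid holds.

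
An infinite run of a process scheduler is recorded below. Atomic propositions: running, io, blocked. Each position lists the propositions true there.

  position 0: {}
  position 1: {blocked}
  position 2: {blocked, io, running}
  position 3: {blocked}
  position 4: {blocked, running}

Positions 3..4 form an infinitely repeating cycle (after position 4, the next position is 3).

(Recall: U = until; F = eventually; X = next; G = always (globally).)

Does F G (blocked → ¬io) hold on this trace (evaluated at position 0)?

G (blocked → ¬io) holds at position 3, which is reachable from 0, so F G (blocked → ¬io) holds.

Holds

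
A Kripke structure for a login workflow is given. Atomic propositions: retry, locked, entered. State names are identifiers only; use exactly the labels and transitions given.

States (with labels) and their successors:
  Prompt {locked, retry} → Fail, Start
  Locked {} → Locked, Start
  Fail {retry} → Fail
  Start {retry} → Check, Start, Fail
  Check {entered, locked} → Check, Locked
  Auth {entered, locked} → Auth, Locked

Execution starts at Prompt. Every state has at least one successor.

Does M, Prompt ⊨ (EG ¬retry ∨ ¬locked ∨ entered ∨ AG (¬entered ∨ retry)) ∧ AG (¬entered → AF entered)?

No

States satisfying ¬retry: {Locked, Check, Auth}.
States satisfying EG ¬retry: {Locked, Check, Auth}.
States satisfying ¬locked: {Locked, Fail, Start}.
States satisfying ¬locked ∨ entered: {Locked, Fail, Start, Check, Auth}.
States satisfying EG ¬retry ∨ ¬locked ∨ entered: {Locked, Fail, Start, Check, Auth}.
States satisfying ¬entered ∨ retry: {Prompt, Locked, Fail, Start}.
States satisfying AG (¬entered ∨ retry): {Fail}.
States satisfying ¬entered → AF entered: {Check, Auth}.
States satisfying AG (¬entered → AF entered): ∅.
States satisfying (EG ¬retry ∨ ¬locked ∨ entered ∨ AG (¬entered ∨ retry)) ∧ AG (¬entered → AF entered): ∅.
Prompt ∉ Sat((EG ¬retry ∨ ¬locked ∨ entered ∨ AG (¬entered ∨ retry)) ∧ AG (¬entered → AF entered)).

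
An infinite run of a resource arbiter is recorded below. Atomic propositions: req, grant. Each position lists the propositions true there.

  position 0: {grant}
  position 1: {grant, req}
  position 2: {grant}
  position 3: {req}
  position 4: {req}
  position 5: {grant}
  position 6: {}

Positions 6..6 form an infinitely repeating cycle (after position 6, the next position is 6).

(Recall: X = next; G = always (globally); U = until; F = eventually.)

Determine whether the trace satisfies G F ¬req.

F ¬req holds at every position 0..6, and those are all positions ever visited, so G F ¬req holds.

Satisfied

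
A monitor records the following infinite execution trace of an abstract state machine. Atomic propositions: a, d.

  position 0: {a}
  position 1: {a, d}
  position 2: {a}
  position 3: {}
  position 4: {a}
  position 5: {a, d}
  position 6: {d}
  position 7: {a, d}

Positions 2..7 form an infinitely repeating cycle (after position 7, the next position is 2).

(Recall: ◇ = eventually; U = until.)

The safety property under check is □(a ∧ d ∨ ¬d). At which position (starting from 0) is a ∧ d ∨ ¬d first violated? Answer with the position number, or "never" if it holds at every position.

Check a ∧ d ∨ ¬d at each position in order: 0 ✓, 1 ✓, 2 ✓, 3 ✓, 4 ✓, 5 ✓.
At position 6 the labels are {d}, so a ∧ d ∨ ¬d is false there. This is the first violation.

6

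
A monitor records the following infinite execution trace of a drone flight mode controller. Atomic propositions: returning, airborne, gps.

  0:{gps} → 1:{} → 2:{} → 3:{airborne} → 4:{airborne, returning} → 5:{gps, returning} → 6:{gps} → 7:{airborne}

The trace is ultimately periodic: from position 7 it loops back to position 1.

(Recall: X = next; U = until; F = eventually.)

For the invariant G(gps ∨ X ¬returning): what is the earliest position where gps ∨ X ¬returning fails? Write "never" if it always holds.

3

Check gps ∨ X ¬returning at each position in order: 0 ✓, 1 ✓, 2 ✓.
At position 3 the labels are {airborne} and the next position 4 has {airborne, returning}, so gps ∨ X ¬returning is false there. This is the first violation.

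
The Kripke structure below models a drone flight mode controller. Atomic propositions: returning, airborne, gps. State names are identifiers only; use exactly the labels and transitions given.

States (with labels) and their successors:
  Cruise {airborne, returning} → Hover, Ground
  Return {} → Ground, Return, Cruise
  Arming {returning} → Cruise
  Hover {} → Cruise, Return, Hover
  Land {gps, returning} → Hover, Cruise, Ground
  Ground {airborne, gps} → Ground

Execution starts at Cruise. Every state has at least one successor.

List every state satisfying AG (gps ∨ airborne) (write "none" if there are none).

{Ground}

States satisfying gps ∨ airborne: {Cruise, Land, Ground}.
States satisfying AG (gps ∨ airborne): {Ground}.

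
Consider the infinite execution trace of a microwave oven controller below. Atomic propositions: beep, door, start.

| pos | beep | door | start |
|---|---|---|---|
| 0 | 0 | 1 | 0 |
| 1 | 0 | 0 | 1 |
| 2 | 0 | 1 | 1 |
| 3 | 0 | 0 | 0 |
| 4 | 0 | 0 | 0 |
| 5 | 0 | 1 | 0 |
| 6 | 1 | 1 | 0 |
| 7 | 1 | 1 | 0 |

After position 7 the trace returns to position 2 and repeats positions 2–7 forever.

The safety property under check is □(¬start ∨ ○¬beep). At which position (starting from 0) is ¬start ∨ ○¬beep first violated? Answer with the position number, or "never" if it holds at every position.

¬start ∨ ○¬beep holds at every position 0..7, and those are all the positions the trace ever visits, so the invariant □(¬start ∨ ○¬beep) is never violated.

never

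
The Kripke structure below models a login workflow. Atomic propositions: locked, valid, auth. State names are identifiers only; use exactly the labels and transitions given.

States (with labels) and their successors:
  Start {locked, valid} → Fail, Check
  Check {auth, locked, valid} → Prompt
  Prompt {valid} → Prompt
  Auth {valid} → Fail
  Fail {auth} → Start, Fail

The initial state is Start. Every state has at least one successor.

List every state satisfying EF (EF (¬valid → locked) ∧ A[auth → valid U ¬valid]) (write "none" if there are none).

{Start, Auth, Fail}

States satisfying EF (¬valid → locked) ∧ A[auth → valid U ¬valid]: {Auth, Fail}.
States satisfying EF (EF (¬valid → locked) ∧ A[auth → valid U ¬valid]): {Start, Auth, Fail}.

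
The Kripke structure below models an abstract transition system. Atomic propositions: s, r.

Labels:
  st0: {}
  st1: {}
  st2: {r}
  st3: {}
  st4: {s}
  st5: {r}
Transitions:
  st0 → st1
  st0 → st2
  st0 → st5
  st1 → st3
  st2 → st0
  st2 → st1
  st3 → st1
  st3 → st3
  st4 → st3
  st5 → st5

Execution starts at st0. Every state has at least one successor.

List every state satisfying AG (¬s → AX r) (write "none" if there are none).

States satisfying ¬s → AX r: {st4, st5}.
States satisfying AG (¬s → AX r): {st5}.

{st5}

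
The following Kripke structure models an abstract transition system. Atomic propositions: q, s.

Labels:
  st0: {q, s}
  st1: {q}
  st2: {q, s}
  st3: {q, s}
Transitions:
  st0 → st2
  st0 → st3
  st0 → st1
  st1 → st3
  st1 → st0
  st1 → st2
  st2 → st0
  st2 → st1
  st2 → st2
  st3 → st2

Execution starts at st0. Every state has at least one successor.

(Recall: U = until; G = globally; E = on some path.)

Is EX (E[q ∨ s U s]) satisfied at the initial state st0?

States satisfying E[q ∨ s U s]: {st0, st1, st2, st3}.
States satisfying EX (E[q ∨ s U s]): {st0, st1, st2, st3}.
st0 ∈ Sat(EX (E[q ∨ s U s])).

Yes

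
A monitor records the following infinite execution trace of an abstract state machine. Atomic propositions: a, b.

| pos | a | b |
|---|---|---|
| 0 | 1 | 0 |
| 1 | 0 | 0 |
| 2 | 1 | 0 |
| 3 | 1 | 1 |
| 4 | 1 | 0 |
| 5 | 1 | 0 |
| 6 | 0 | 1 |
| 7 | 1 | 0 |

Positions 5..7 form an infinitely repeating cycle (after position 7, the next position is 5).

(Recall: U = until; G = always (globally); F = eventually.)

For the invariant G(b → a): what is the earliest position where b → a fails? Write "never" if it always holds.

Check b → a at each position in order: 0 ✓, 1 ✓, 2 ✓, 3 ✓, 4 ✓, 5 ✓.
At position 6 the labels are {b}, so b → a is false there. This is the first violation.

6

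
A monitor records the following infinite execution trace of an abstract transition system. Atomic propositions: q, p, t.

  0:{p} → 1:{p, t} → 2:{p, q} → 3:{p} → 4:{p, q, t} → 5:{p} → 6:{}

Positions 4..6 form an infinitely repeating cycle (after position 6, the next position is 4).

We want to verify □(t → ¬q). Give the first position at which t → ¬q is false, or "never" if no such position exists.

Check t → ¬q at each position in order: 0 ✓, 1 ✓, 2 ✓, 3 ✓.
At position 4 the labels are {p, q, t}, so t → ¬q is false there. This is the first violation.

4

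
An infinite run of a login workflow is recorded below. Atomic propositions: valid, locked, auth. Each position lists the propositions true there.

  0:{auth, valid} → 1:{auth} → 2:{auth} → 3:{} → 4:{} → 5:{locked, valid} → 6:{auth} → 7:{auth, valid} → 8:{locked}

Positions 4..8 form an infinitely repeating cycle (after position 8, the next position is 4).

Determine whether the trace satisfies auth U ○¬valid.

Walking from position 0: ○¬valid first holds at position 0, and auth holds at every earlier position along the way, so auth U ○¬valid holds.

Satisfied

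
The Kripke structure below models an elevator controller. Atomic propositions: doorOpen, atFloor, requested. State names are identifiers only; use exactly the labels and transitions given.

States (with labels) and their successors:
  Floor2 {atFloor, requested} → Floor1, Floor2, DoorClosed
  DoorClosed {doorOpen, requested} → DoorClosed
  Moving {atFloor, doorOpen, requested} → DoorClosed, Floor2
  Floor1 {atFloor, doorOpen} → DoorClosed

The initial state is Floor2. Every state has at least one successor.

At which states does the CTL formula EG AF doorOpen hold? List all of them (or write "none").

States satisfying AF doorOpen: {DoorClosed, Moving, Floor1}.
States satisfying EG AF doorOpen: {DoorClosed, Moving, Floor1}.

{DoorClosed, Moving, Floor1}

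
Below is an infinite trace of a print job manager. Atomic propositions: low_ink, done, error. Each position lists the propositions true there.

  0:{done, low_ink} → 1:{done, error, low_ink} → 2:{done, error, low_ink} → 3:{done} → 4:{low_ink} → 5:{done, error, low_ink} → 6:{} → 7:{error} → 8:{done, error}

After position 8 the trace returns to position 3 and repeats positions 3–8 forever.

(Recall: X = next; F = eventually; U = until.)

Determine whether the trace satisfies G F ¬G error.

Satisfied

F ¬G error holds at every position 0..8, and those are all positions ever visited, so G F ¬G error holds.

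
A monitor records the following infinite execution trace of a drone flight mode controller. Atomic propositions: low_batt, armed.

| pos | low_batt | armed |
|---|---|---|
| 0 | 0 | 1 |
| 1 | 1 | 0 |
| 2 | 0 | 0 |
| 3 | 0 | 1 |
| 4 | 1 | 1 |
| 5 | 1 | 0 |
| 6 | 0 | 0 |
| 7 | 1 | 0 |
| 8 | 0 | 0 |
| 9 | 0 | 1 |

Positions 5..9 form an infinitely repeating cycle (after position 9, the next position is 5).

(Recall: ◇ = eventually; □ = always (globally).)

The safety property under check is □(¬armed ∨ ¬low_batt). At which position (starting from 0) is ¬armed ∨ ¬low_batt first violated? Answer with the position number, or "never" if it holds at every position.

Check ¬armed ∨ ¬low_batt at each position in order: 0 ✓, 1 ✓, 2 ✓, 3 ✓.
At position 4 the labels are {armed, low_batt}, so ¬armed ∨ ¬low_batt is false there. This is the first violation.

4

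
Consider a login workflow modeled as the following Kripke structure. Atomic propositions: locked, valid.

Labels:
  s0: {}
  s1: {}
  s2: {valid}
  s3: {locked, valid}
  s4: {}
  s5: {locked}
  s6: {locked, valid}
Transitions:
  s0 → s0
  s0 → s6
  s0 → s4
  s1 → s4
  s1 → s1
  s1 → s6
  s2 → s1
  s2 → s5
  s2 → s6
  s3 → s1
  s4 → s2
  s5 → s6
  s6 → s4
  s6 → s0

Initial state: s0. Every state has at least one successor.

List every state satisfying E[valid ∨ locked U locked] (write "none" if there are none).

States satisfying valid ∨ locked: {s2, s3, s5, s6}.
States satisfying locked: {s3, s5, s6}.
States satisfying E[valid ∨ locked U locked]: {s2, s3, s5, s6}.

{s2, s3, s5, s6}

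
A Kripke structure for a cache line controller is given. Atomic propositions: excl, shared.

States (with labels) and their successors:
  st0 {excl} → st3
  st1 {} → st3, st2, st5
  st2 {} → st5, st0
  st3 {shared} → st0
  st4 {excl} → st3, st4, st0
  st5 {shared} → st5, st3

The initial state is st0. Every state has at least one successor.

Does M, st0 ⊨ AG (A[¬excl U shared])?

No

States satisfying A[¬excl U shared]: {st3, st5}.
States satisfying AG (A[¬excl U shared]): ∅.
st0 is reachable from st0 and violates A[¬excl U shared], so AG fails at st0.
st0 ∉ Sat(AG (A[¬excl U shared])).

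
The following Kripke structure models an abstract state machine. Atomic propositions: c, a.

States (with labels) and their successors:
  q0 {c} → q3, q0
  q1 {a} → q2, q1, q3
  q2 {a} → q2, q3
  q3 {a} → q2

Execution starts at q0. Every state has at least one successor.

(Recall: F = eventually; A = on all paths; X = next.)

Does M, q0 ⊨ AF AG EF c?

States satisfying AG EF c: ∅.
States satisfying AF AG EF c: ∅.
There is a path from q0 along which AG EF c never holds.
q0 ∉ Sat(AF AG EF c).

Does not hold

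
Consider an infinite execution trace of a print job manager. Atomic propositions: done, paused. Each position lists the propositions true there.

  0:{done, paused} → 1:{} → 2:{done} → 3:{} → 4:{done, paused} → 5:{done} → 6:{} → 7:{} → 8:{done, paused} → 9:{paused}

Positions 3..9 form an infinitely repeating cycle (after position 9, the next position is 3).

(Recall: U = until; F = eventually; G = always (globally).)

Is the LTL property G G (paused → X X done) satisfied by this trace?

Does not hold

G (paused → X X done) must hold at every position from 0 onward. It fails at position 0, so G G (paused → X X done) is false.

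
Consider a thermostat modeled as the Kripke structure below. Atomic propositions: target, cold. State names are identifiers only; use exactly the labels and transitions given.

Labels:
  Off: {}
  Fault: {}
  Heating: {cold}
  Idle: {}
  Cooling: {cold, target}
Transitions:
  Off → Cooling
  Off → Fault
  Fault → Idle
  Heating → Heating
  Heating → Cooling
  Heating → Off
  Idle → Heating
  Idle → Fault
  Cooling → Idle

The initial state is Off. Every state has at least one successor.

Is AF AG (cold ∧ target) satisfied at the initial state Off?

States satisfying AG (cold ∧ target): ∅.
States satisfying AF AG (cold ∧ target): ∅.
There is a path from Off along which AG (cold ∧ target) never holds.
Off ∉ Sat(AF AG (cold ∧ target)).

Violated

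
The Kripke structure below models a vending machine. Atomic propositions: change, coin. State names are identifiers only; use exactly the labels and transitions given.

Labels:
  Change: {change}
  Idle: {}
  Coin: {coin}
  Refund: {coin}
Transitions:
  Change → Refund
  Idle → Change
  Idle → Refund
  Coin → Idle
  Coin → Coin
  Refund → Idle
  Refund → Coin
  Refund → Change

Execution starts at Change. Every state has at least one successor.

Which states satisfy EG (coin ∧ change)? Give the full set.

none

States satisfying coin ∧ change: ∅.
States satisfying EG (coin ∧ change): ∅.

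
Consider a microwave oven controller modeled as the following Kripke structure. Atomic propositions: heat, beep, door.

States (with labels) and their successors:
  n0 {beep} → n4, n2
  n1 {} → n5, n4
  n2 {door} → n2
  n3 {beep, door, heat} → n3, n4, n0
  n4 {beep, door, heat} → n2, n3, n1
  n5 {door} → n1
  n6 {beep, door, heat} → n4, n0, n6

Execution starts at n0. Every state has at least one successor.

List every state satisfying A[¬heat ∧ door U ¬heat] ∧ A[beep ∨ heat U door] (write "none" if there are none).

{n0, n2, n5}

States satisfying ¬heat ∧ door: {n2, n5}.
States satisfying ¬heat: {n0, n1, n2, n5}.
States satisfying A[¬heat ∧ door U ¬heat]: {n0, n1, n2, n5}.
States satisfying beep ∨ heat: {n0, n3, n4, n6}.
States satisfying door: {n2, n3, n4, n5, n6}.
States satisfying A[beep ∨ heat U door]: {n0, n2, n3, n4, n5, n6}.
States satisfying A[¬heat ∧ door U ¬heat] ∧ A[beep ∨ heat U door]: {n0, n2, n5}.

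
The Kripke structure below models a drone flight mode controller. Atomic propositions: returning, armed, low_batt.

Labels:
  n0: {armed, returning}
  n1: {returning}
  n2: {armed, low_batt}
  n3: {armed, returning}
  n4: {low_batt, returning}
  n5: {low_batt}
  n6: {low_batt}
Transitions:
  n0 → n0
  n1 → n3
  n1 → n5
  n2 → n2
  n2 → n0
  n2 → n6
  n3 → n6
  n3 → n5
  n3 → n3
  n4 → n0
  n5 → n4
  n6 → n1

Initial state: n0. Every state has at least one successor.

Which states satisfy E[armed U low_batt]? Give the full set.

States satisfying armed: {n0, n2, n3}.
States satisfying low_batt: {n2, n4, n5, n6}.
States satisfying E[armed U low_batt]: {n2, n3, n4, n5, n6}.

{n2, n3, n4, n5, n6}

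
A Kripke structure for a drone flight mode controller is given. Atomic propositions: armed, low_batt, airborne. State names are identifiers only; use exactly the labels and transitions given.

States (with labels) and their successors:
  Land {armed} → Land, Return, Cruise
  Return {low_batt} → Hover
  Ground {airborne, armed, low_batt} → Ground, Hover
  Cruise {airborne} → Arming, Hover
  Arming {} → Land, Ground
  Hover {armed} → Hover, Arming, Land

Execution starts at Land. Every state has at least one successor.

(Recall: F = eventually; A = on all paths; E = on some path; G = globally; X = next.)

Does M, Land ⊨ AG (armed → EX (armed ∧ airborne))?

Does not hold

States satisfying armed → EX (armed ∧ airborne): {Return, Ground, Cruise, Arming}.
States satisfying AG (armed → EX (armed ∧ airborne)): ∅.
Hover is reachable from Land and violates armed → EX (armed ∧ airborne), so AG fails at Land.
Land ∉ Sat(AG (armed → EX (armed ∧ airborne))).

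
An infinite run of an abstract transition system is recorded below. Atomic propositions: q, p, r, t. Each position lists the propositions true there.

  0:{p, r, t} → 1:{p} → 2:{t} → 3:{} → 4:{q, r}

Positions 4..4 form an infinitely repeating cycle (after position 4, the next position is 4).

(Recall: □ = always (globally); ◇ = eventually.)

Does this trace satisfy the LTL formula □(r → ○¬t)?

Satisfied

r → ○¬t holds at every position 0..4, and those are all positions ever visited, so □(r → ○¬t) holds.
Positions where r holds: 0, 4.
Check ○¬t at each: 0→ok, 4→ok.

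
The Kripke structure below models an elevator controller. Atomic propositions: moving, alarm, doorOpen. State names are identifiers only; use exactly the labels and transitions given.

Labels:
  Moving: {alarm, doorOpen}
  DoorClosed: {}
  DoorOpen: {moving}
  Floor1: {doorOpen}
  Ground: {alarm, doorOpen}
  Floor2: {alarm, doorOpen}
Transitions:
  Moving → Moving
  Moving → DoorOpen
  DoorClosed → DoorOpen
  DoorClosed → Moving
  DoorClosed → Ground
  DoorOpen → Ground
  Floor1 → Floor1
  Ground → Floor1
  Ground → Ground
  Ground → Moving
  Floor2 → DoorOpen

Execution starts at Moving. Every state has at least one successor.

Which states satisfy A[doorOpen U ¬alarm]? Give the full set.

{DoorClosed, DoorOpen, Floor1, Floor2}

States satisfying doorOpen: {Moving, Floor1, Ground, Floor2}.
States satisfying ¬alarm: {DoorClosed, DoorOpen, Floor1}.
States satisfying A[doorOpen U ¬alarm]: {DoorClosed, DoorOpen, Floor1, Floor2}.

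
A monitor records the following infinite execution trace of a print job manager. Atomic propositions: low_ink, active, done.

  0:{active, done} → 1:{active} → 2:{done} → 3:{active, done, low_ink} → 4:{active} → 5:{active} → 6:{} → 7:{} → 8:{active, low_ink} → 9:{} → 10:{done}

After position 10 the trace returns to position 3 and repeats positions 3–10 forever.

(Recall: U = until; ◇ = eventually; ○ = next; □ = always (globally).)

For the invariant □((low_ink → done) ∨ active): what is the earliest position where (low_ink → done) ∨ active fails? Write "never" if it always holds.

(low_ink → done) ∨ active holds at every position 0..10, and those are all the positions the trace ever visits, so the invariant □((low_ink → done) ∨ active) is never violated.

never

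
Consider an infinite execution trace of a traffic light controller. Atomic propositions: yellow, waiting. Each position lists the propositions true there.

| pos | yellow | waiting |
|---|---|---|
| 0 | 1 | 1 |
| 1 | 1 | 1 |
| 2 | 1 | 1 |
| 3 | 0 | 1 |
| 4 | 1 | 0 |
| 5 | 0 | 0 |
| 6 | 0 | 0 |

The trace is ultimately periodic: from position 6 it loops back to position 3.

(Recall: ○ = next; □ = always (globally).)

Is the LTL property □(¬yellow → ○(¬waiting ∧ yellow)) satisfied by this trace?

¬yellow → ○(¬waiting ∧ yellow) must hold at every position from 0 onward. It fails at position 5, so □(¬yellow → ○(¬waiting ∧ yellow)) is false.
Positions where ¬yellow holds: 3, 5, 6.
Check ○(¬waiting ∧ yellow) at each: 3→ok, 5→fails, 6→fails.

Violated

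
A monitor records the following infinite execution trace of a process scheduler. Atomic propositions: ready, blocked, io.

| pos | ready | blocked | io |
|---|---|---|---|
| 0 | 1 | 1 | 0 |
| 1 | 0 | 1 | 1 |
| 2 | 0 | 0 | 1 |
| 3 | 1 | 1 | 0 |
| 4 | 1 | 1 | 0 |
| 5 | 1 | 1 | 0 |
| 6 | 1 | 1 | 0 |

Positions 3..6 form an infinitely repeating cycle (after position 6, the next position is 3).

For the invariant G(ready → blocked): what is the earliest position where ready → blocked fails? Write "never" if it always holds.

never

ready → blocked holds at every position 0..6, and those are all the positions the trace ever visits, so the invariant G(ready → blocked) is never violated.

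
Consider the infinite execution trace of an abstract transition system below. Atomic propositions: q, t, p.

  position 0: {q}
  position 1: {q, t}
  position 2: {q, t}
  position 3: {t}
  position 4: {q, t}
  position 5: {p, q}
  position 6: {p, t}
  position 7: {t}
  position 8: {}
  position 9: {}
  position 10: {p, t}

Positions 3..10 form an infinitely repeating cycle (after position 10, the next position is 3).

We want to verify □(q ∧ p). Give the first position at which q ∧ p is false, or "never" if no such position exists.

0

At position 0 the labels are {q}, so q ∧ p is false there. This is the first violation.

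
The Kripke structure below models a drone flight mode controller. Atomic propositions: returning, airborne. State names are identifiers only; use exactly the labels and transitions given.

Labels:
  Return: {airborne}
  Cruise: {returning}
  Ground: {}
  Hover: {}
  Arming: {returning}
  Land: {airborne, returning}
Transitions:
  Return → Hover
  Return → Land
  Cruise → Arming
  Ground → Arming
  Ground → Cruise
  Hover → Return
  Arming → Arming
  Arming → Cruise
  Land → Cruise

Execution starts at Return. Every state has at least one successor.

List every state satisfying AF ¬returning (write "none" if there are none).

{Return, Ground, Hover}

States satisfying ¬returning: {Return, Ground, Hover}.
States satisfying AF ¬returning: {Return, Ground, Hover}.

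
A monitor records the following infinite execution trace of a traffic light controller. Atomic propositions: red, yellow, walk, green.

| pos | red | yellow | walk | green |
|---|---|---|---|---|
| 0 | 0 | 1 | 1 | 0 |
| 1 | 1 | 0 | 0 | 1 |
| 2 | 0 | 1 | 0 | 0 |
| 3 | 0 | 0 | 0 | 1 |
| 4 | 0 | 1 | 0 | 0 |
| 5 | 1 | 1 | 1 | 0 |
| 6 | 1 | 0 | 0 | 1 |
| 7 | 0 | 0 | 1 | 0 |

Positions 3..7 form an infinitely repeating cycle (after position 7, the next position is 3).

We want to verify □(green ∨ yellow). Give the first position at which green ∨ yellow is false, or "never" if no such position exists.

7

Check green ∨ yellow at each position in order: 0 ✓, 1 ✓, 2 ✓, 3 ✓, 4 ✓, 5 ✓, 6 ✓.
At position 7 the labels are {walk}, so green ∨ yellow is false there. This is the first violation.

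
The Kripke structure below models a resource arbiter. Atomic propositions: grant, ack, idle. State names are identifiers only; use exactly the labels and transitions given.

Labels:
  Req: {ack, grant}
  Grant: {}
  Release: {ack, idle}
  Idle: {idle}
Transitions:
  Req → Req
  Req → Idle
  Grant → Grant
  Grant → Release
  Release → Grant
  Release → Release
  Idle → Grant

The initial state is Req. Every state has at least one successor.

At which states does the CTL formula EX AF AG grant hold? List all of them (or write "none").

none

States satisfying AF AG grant: ∅.
States satisfying EX AF AG grant: ∅.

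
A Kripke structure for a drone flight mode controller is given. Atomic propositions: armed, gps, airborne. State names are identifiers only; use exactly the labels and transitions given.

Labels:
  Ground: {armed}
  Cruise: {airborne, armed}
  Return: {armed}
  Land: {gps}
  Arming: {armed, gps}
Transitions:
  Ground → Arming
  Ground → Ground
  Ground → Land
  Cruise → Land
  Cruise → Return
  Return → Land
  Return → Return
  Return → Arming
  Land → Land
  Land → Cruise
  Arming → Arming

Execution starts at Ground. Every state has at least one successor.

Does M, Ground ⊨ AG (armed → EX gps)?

Holds

States satisfying armed → EX gps: {Ground, Cruise, Return, Land, Arming}.
States satisfying AG (armed → EX gps): {Ground, Cruise, Return, Land, Arming}.
Every state reachable from Ground satisfies armed → EX gps.
Ground ∈ Sat(AG (armed → EX gps)).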